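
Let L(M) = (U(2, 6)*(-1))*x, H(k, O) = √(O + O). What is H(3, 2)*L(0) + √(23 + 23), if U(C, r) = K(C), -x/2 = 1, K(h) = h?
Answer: 8 + √46 ≈ 14.782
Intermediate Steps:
x = -2 (x = -2*1 = -2)
U(C, r) = C
H(k, O) = √2*√O (H(k, O) = √(2*O) = √2*√O)
L(M) = 4 (L(M) = (2*(-1))*(-2) = -2*(-2) = 4)
H(3, 2)*L(0) + √(23 + 23) = (√2*√2)*4 + √(23 + 23) = 2*4 + √46 = 8 + √46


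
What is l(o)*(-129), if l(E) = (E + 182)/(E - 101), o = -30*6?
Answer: 258/281 ≈ 0.91815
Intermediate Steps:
o = -180
l(E) = (182 + E)/(-101 + E)
l(o)*(-129) = ((182 - 180)/(-101 - 180))*(-129) = (2/(-281))*(-129) = -1/281*2*(-129) = -2/281*(-129) = 258/281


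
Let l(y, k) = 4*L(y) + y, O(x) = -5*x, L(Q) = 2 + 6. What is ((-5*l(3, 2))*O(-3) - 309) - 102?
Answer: -3036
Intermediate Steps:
L(Q) = 8
l(y, k) = 32 + y (l(y, k) = 4*8 + y = 32 + y)
((-5*l(3, 2))*O(-3) - 309) - 102 = ((-5*(32 + 3))*(-5*(-3)) - 309) - 102 = (-5*35*15 - 309) - 102 = (-175*15 - 309) - 102 = (-2625 - 309) - 102 = -2934 - 102 = -3036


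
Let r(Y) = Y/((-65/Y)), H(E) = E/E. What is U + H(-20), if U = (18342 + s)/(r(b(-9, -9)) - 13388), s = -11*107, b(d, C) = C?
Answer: -245424/870301 ≈ -0.28200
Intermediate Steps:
s = -1177
H(E) = 1
r(Y) = -Y**2/65 (r(Y) = Y*(-Y/65) = -Y**2/65)
U = -1115725/870301 (U = (18342 - 1177)/(-1/65*(-9)**2 - 13388) = 17165/(-1/65*81 - 13388) = 17165/(-81/65 - 13388) = 17165/(-870301/65) = 17165*(-65/870301) = -1115725/870301 ≈ -1.2820)
U + H(-20) = -1115725/870301 + 1 = -245424/870301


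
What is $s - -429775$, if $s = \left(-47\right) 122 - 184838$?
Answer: $239203$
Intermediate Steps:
$s = -190572$ ($s = -5734 - 184838 = -190572$)
$s - -429775 = -190572 - -429775 = -190572 + 429775 = 239203$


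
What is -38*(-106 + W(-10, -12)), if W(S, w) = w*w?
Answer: -1444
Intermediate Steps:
W(S, w) = w²
-38*(-106 + W(-10, -12)) = -38*(-106 + (-12)²) = -38*(-106 + 144) = -38*38 = -1444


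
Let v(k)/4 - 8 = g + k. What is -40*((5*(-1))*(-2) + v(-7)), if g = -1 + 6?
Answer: -1360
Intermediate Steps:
g = 5
v(k) = 52 + 4*k (v(k) = 32 + 4*(5 + k) = 32 + (20 + 4*k) = 52 + 4*k)
-40*((5*(-1))*(-2) + v(-7)) = -40*((5*(-1))*(-2) + (52 + 4*(-7))) = -40*(-5*(-2) + (52 - 28)) = -40*(10 + 24) = -40*34 = -1360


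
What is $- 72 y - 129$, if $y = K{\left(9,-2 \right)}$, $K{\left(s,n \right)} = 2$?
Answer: $-273$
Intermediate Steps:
$y = 2$
$- 72 y - 129 = \left(-72\right) 2 - 129 = -144 - 129 = -273$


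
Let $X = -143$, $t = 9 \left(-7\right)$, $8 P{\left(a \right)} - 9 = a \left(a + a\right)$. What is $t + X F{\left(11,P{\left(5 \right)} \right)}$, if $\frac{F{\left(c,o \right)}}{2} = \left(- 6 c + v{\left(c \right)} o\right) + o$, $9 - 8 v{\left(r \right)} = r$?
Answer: $\frac{275697}{16} \approx 17231.0$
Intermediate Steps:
$v{\left(r \right)} = \frac{9}{8} - \frac{r}{8}$
$P{\left(a \right)} = \frac{9}{8} + \frac{a^{2}}{4}$ ($P{\left(a \right)} = \frac{9}{8} + \frac{a \left(a + a\right)}{8} = \frac{9}{8} + \frac{a 2 a}{8} = \frac{9}{8} + \frac{2 a^{2}}{8} = \frac{9}{8} + \frac{a^{2}}{4}$)
$F{\left(c,o \right)} = - 12 c + 2 o + 2 o \left(\frac{9}{8} - \frac{c}{8}\right)$ ($F{\left(c,o \right)} = 2 \left(\left(- 6 c + \left(\frac{9}{8} - \frac{c}{8}\right) o\right) + o\right) = 2 \left(\left(- 6 c + o \left(\frac{9}{8} - \frac{c}{8}\right)\right) + o\right) = 2 \left(o - 6 c + o \left(\frac{9}{8} - \frac{c}{8}\right)\right) = - 12 c + 2 o + 2 o \left(\frac{9}{8} - \frac{c}{8}\right)$)
$t = -63$
$t + X F{\left(11,P{\left(5 \right)} \right)} = -63 - 143 \left(\left(-12\right) 11 + \frac{17 \left(\frac{9}{8} + \frac{5^{2}}{4}\right)}{4} - \frac{11 \left(\frac{9}{8} + \frac{5^{2}}{4}\right)}{4}\right) = -63 - 143 \left(-132 + \frac{17 \left(\frac{9}{8} + \frac{1}{4} \cdot 25\right)}{4} - \frac{11 \left(\frac{9}{8} + \frac{1}{4} \cdot 25\right)}{4}\right) = -63 - 143 \left(-132 + \frac{17 \left(\frac{9}{8} + \frac{25}{4}\right)}{4} - \frac{11 \left(\frac{9}{8} + \frac{25}{4}\right)}{4}\right) = -63 - 143 \left(-132 + \frac{17}{4} \cdot \frac{59}{8} - \frac{11}{4} \cdot \frac{59}{8}\right) = -63 - 143 \left(-132 + \frac{1003}{32} - \frac{649}{32}\right) = -63 - - \frac{276705}{16} = -63 + \frac{276705}{16} = \frac{275697}{16}$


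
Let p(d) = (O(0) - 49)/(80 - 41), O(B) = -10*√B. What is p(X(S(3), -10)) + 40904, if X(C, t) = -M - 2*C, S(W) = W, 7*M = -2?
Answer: 1595207/39 ≈ 40903.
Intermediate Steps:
M = -2/7 (M = (⅐)*(-2) = -2/7 ≈ -0.28571)
X(C, t) = 2/7 - 2*C (X(C, t) = -1*(-2/7) - 2*C = 2/7 - 2*C)
p(d) = -49/39 (p(d) = (-10*√0 - 49)/(80 - 41) = (-10*0 - 49)/39 = (0 - 49)*(1/39) = -49*1/39 = -49/39)
p(X(S(3), -10)) + 40904 = -49/39 + 40904 = 1595207/39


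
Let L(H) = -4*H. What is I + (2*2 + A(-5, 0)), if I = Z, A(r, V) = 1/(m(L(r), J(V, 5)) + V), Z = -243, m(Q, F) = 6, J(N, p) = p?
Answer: -1433/6 ≈ -238.83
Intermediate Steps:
A(r, V) = 1/(6 + V)
I = -243
I + (2*2 + A(-5, 0)) = -243 + (2*2 + 1/(6 + 0)) = -243 + (4 + 1/6) = -243 + (4 + ⅙) = -243 + 25/6 = -1433/6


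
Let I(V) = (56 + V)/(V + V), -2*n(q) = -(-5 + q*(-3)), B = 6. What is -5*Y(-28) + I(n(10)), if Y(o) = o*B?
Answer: 8389/10 ≈ 838.90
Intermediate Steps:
n(q) = -5/2 - 3*q/2 (n(q) = -(-1)*(-5 + q*(-3))/2 = -(-1)*(-5 - 3*q)/2 = -(5 + 3*q)/2 = -5/2 - 3*q/2)
Y(o) = 6*o (Y(o) = o*6 = 6*o)
I(V) = (56 + V)/(2*V) (I(V) = (56 + V)/((2*V)) = (56 + V)*(1/(2*V)) = (56 + V)/(2*V))
-5*Y(-28) + I(n(10)) = -30*(-28) + (56 + (-5/2 - 3/2*10))/(2*(-5/2 - 3/2*10)) = -5*(-168) + (56 + (-5/2 - 15))/(2*(-5/2 - 15)) = 840 + (56 - 35/2)/(2*(-35/2)) = 840 + (1/2)*(-2/35)*(77/2) = 840 - 11/10 = 8389/10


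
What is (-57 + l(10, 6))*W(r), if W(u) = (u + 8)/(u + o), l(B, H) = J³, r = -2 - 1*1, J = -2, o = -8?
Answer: 325/11 ≈ 29.545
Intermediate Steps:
r = -3 (r = -2 - 1 = -3)
l(B, H) = -8 (l(B, H) = (-2)³ = -8)
W(u) = (8 + u)/(-8 + u) (W(u) = (u + 8)/(u - 8) = (8 + u)/(-8 + u))
(-57 + l(10, 6))*W(r) = (-57 - 8)*((8 - 3)/(-8 - 3)) = -65*5/(-11) = -(-65)*5/11 = -65*(-5/11) = 325/11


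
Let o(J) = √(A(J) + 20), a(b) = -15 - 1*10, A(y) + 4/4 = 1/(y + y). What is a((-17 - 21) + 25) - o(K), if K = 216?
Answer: -25 - √24627/36 ≈ -29.359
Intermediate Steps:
A(y) = -1 + 1/(2*y) (A(y) = -1 + 1/(y + y) = -1 + 1/(2*y))
a(b) = -25 (a(b) = -15 - 10 = -25)
o(J) = √(20 + (½ - J)/J) (o(J) = √((½ - J)/J + 20) = √(20 + (½ - J)/J))
a((-17 - 21) + 25) - o(K) = -25 - √(76 + 2/216)/2 = -25 - √(76 + 2*(1/216))/2 = -25 - √(76 + 1/108)/2 = -25 - √(8209/108)/2 = -25 - √24627/18/2 = -25 - √24627/36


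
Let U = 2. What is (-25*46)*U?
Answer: -2300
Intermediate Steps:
(-25*46)*U = -25*46*2 = -1150*2 = -2300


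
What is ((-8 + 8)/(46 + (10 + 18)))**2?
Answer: 0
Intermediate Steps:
((-8 + 8)/(46 + (10 + 18)))**2 = (0/(46 + 28))**2 = (0/74)**2 = (0*(1/74))**2 = 0**2 = 0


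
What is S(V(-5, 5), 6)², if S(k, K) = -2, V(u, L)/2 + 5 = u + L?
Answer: 4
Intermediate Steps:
V(u, L) = -10 + 2*L + 2*u (V(u, L) = -10 + 2*(u + L) = -10 + 2*(L + u) = -10 + (2*L + 2*u) = -10 + 2*L + 2*u)
S(V(-5, 5), 6)² = (-2)² = 4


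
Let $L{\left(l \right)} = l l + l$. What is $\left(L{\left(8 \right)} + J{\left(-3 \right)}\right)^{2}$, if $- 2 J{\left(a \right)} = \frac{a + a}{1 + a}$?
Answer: $\frac{19881}{4} \approx 4970.3$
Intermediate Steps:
$L{\left(l \right)} = l + l^{2}$ ($L{\left(l \right)} = l^{2} + l = l + l^{2}$)
$J{\left(a \right)} = - \frac{a}{1 + a}$ ($J{\left(a \right)} = - \frac{\left(a + a\right) \frac{1}{1 + a}}{2} = - \frac{2 a \frac{1}{1 + a}}{2} = - \frac{a}{1 + a}$)
$\left(L{\left(8 \right)} + J{\left(-3 \right)}\right)^{2} = \left(8 \left(1 + 8\right) - - \frac{3}{1 - 3}\right)^{2} = \left(8 \cdot 9 - - \frac{3}{-2}\right)^{2} = \left(72 - \left(-3\right) \left(- \frac{1}{2}\right)\right)^{2} = \left(72 - \frac{3}{2}\right)^{2} = \left(\frac{141}{2}\right)^{2} = \frac{19881}{4}$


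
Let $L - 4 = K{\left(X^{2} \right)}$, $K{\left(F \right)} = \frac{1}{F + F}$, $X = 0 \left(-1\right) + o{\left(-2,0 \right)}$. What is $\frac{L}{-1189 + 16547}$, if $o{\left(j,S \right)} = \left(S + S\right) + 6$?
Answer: $\frac{289}{1105776} \approx 0.00026135$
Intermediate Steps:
$o{\left(j,S \right)} = 6 + 2 S$ ($o{\left(j,S \right)} = 2 S + 6 = 6 + 2 S$)
$X = 6$ ($X = 0 \left(-1\right) + \left(6 + 2 \cdot 0\right) = 0 + \left(6 + 0\right) = 0 + 6 = 6$)
$K{\left(F \right)} = \frac{1}{2 F}$
$L = \frac{289}{72}$ ($L = 4 + \frac{1}{2 \cdot 6^{2}} = 4 + \frac{1}{2 \cdot 36} = 4 + \frac{1}{2} \cdot \frac{1}{36} = 4 + \frac{1}{72} = \frac{289}{72} \approx 4.0139$)
$\frac{L}{-1189 + 16547} = \frac{1}{-1189 + 16547} \cdot \frac{289}{72} = \frac{1}{15358} \cdot \frac{289}{72} = \frac{289}{1105776}$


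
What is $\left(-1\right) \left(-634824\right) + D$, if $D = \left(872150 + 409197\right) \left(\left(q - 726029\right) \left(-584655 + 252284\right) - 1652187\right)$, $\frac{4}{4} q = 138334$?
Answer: $250286948025095150$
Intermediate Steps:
$q = 138334$
$D = 250286948024460326$ ($D = \left(872150 + 409197\right) \left(\left(138334 - 726029\right) \left(-584655 + 252284\right) - 1652187\right) = 1281347 \left(\left(-587695\right) \left(-332371\right) - 1652187\right) = 1281347 \left(195332774845 - 1652187\right) = 1281347 \cdot 195331122658 = 250286948024460326$)
$\left(-1\right) \left(-634824\right) + D = \left(-1\right) \left(-634824\right) + 250286948024460326 = 634824 + 250286948024460326 = 250286948025095150$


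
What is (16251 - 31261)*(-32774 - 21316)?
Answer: 811890900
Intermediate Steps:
(16251 - 31261)*(-32774 - 21316) = -15010*(-54090) = 811890900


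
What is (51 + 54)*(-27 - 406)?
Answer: -45465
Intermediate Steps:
(51 + 54)*(-27 - 406) = 105*(-433) = -45465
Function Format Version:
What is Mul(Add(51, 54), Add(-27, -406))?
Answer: -45465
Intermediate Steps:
Mul(Add(51, 54), Add(-27, -406)) = Mul(105, -433) = -45465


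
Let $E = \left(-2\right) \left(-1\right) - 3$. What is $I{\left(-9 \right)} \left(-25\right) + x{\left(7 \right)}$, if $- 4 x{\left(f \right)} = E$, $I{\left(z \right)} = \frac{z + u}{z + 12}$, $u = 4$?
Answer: $\frac{503}{12} \approx 41.917$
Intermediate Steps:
$E = -1$ ($E = 2 - 3 = -1$)
$I{\left(z \right)} = \frac{4 + z}{12 + z}$ ($I{\left(z \right)} = \frac{z + 4}{z + 12} = \frac{4 + z}{12 + z}$)
$x{\left(f \right)} = \frac{1}{4}$ ($x{\left(f \right)} = \left(- \frac{1}{4}\right) \left(-1\right) = \frac{1}{4}$)
$I{\left(-9 \right)} \left(-25\right) + x{\left(7 \right)} = \frac{4 - 9}{12 - 9} \left(-25\right) + \frac{1}{4} = \frac{1}{3} \left(-5\right) \left(-25\right) + \frac{1}{4} = \left(- \frac{5}{3}\right) \left(-25\right) + \frac{1}{4} = \frac{125}{3} + \frac{1}{4} = \frac{503}{12}$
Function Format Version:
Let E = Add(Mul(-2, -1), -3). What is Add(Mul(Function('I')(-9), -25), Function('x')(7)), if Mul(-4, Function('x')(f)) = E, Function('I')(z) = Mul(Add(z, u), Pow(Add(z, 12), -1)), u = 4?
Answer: Rational(503, 12) ≈ 41.917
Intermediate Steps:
E = -1 (E = Add(2, -3) = -1)
Function('I')(z) = Mul(Pow(Add(12, z), -1), Add(4, z)) (Function('I')(z) = Mul(Add(z, 4), Pow(Add(z, 12), -1)) = Mul(Add(4, z), Pow(Add(12, z), -1)) = Mul(Pow(Add(12, z), -1), Add(4, z)))
Function('x')(f) = Rational(1, 4) (Function('x')(f) = Mul(Rational(-1, 4), -1) = Rational(1, 4))
Add(Mul(Function('I')(-9), -25), Function('x')(7)) = Add(Mul(Mul(Pow(Add(12, -9), -1), Add(4, -9)), -25), Rational(1, 4)) = Add(Mul(Mul(Pow(3, -1), -5), -25), Rational(1, 4)) = Add(Mul(Mul(Rational(1, 3), -5), -25), Rational(1, 4)) = Add(Mul(Rational(-5, 3), -25), Rational(1, 4)) = Add(Rational(125, 3), Rational(1, 4)) = Rational(503, 12)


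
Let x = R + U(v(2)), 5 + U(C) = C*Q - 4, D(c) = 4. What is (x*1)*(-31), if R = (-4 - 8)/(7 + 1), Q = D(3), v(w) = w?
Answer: 155/2 ≈ 77.500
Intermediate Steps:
Q = 4
R = -3/2 (R = -12/8 = -12*⅛ = -3/2 ≈ -1.5000)
U(C) = -9 + 4*C (U(C) = -5 + (C*4 - 4) = -5 + (4*C - 4) = -5 + (-4 + 4*C) = -9 + 4*C)
x = -5/2 (x = -3/2 + (-9 + 4*2) = -3/2 + (-9 + 8) = -3/2 - 1 = -5/2 ≈ -2.5000)
(x*1)*(-31) = -5/2*1*(-31) = -5/2*(-31) = 155/2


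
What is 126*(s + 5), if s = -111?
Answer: -13356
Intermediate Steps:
126*(s + 5) = 126*(-111 + 5) = 126*(-106) = -13356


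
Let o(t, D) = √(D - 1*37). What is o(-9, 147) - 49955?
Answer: -49955 + √110 ≈ -49945.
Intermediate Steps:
o(t, D) = √(-37 + D) (o(t, D) = √(D - 37) = √(-37 + D))
o(-9, 147) - 49955 = √(-37 + 147) - 49955 = √110 - 49955 = -49955 + √110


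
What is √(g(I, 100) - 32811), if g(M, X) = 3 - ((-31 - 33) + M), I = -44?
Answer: 10*I*√327 ≈ 180.83*I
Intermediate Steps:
g(M, X) = 67 - M (g(M, X) = 3 - (-64 + M) = 3 + (64 - M) = 67 - M)
√(g(I, 100) - 32811) = √((67 - 1*(-44)) - 32811) = √((67 + 44) - 32811) = √(111 - 32811) = √(-32700) = 10*I*√327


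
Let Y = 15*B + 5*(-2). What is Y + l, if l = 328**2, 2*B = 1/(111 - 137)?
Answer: 5593833/52 ≈ 1.0757e+5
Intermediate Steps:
B = -1/52 (B = 1/(2*(111 - 137)) = (1/2)/(-26) = (1/2)*(-1/26) = -1/52 ≈ -0.019231)
Y = -535/52 (Y = 15*(-1/52) + 5*(-2) = -15/52 - 10 = -535/52 ≈ -10.288)
l = 107584
Y + l = -535/52 + 107584 = 5593833/52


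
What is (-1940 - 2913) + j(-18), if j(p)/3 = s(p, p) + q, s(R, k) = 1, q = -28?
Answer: -4934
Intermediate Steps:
j(p) = -81 (j(p) = 3*(1 - 28) = 3*(-27) = -81)
(-1940 - 2913) + j(-18) = (-1940 - 2913) - 81 = -4853 - 81 = -4934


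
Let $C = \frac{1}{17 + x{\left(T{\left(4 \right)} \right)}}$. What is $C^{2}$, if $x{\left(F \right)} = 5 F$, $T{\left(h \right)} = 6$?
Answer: $\frac{1}{2209} \approx 0.00045269$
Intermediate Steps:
$C = \frac{1}{47}$ ($C = \frac{1}{17 + 5 \cdot 6} = \frac{1}{17 + 30} = \frac{1}{47} \approx 0.021277$)
$C^{2} = \left(\frac{1}{47}\right)^{2} = \frac{1}{2209}$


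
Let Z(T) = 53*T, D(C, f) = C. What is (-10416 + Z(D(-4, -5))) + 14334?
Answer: 3706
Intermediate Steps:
(-10416 + Z(D(-4, -5))) + 14334 = (-10416 + 53*(-4)) + 14334 = (-10416 - 212) + 14334 = -10628 + 14334 = 3706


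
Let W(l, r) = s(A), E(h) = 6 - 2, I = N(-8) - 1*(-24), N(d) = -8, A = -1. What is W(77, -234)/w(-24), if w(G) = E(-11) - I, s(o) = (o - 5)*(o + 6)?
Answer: 5/2 ≈ 2.5000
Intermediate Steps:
s(o) = (-5 + o)*(6 + o)
I = 16 (I = -8 - 1*(-24) = -8 + 24 = 16)
E(h) = 4
W(l, r) = -30 (W(l, r) = -30 - 1 + (-1)² = -30 - 1 + 1 = -30)
w(G) = -12 (w(G) = 4 - 1*16 = 4 - 16 = -12)
W(77, -234)/w(-24) = -30/(-12) = -30*(-1/12) = 5/2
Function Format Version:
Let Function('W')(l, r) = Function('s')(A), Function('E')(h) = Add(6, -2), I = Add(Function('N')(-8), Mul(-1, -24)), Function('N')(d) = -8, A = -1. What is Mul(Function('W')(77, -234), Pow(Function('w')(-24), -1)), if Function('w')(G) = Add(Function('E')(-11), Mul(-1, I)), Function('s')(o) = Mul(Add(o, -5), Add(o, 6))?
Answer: Rational(5, 2) ≈ 2.5000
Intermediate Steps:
Function('s')(o) = Mul(Add(-5, o), Add(6, o))
I = 16 (I = Add(-8, Mul(-1, -24)) = Add(-8, 24) = 16)
Function('E')(h) = 4
Function('W')(l, r) = -30 (Function('W')(l, r) = Add(-30, -1, Pow(-1, 2)) = Add(-30, -1, 1) = -30)
Function('w')(G) = -12 (Function('w')(G) = Add(4, Mul(-1, 16)) = Add(4, -16) = -12)
Mul(Function('W')(77, -234), Pow(Function('w')(-24), -1)) = Mul(-30, Pow(-12, -1)) = Mul(-30, Rational(-1, 12)) = Rational(5, 2)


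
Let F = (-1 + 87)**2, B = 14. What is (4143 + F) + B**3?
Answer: 14283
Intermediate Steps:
F = 7396 (F = 86**2 = 7396)
(4143 + F) + B**3 = (4143 + 7396) + 14**3 = 11539 + 2744 = 14283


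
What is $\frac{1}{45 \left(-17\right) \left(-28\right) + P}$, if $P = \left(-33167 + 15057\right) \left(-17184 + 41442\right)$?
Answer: $- \frac{1}{439290960} \approx -2.2764 \cdot 10^{-9}$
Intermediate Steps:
$P = -439312380$ ($P = \left(-18110\right) 24258 = -439312380$)
$\frac{1}{45 \left(-17\right) \left(-28\right) + P} = \frac{1}{45 \left(-17\right) \left(-28\right) - 439312380} = \frac{1}{\left(-765\right) \left(-28\right) - 439312380} = \frac{1}{21420 - 439312380} = \frac{1}{-439290960} = - \frac{1}{439290960}$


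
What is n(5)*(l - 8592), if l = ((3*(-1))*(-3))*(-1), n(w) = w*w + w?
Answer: -258030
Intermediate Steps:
n(w) = w + w² (n(w) = w² + w = w + w²)
l = -9 (l = -3*(-3)*(-1) = 9*(-1) = -9)
n(5)*(l - 8592) = (5*(1 + 5))*(-9 - 8592) = (5*6)*(-8601) = 30*(-8601) = -258030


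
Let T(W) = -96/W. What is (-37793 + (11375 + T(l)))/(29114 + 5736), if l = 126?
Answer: -277397/365925 ≈ -0.75807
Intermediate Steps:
(-37793 + (11375 + T(l)))/(29114 + 5736) = (-37793 + (11375 - 96/126))/(29114 + 5736) = (-37793 + (11375 - 96*1/126))/34850 = (-37793 + (11375 - 16/21))*(1/34850) = (-37793 + 238859/21)*(1/34850) = -554794/21*1/34850 = -277397/365925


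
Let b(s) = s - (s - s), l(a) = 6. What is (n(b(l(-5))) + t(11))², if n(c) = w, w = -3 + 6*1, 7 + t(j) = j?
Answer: 49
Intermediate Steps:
b(s) = s (b(s) = s - 1*0 = s + 0 = s)
t(j) = -7 + j
w = 3 (w = -3 + 6 = 3)
n(c) = 3
(n(b(l(-5))) + t(11))² = (3 + (-7 + 11))² = (3 + 4)² = 7² = 49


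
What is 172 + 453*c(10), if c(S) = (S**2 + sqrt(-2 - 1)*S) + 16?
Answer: 52720 + 4530*I*sqrt(3) ≈ 52720.0 + 7846.2*I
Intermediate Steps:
c(S) = 16 + S**2 + I*S*sqrt(3) (c(S) = (S**2 + sqrt(-3)*S) + 16 = (S**2 + (I*sqrt(3))*S) + 16 = (S**2 + I*S*sqrt(3)) + 16 = 16 + S**2 + I*S*sqrt(3))
172 + 453*c(10) = 172 + 453*(16 + 10**2 + I*10*sqrt(3)) = 172 + 453*(16 + 100 + 10*I*sqrt(3)) = 172 + 453*(116 + 10*I*sqrt(3)) = 172 + (52548 + 4530*I*sqrt(3)) = 52720 + 4530*I*sqrt(3)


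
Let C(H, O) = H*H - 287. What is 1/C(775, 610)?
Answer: 1/600338 ≈ 1.6657e-6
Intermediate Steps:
C(H, O) = -287 + H² (C(H, O) = H² - 287 = -287 + H²)
1/C(775, 610) = 1/(-287 + 775²) = 1/(-287 + 600625) = 1/600338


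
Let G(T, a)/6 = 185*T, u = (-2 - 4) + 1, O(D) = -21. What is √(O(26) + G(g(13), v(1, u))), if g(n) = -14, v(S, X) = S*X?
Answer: 3*I*√1729 ≈ 124.74*I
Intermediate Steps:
u = -5 (u = -6 + 1 = -5)
G(T, a) = 1110*T (G(T, a) = 6*(185*T) = 1110*T)
√(O(26) + G(g(13), v(1, u))) = √(-21 + 1110*(-14)) = √(-21 - 15540) = √(-15561) = 3*I*√1729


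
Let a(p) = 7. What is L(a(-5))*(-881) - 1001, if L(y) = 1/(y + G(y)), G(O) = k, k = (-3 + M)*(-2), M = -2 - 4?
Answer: -25906/25 ≈ -1036.2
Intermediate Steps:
M = -6
k = 18 (k = (-3 - 6)*(-2) = -9*(-2) = 18)
G(O) = 18
L(y) = 1/(18 + y) (L(y) = 1/(y + 18) = 1/(18 + y))
L(a(-5))*(-881) - 1001 = -881/(18 + 7) - 1001 = -881/25 - 1001 = -25906/25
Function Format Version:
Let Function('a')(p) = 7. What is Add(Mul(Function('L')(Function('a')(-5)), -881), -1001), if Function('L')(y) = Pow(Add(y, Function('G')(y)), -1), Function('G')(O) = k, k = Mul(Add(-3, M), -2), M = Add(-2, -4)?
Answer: Rational(-25906, 25) ≈ -1036.2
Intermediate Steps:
M = -6
k = 18 (k = Mul(Add(-3, -6), -2) = Mul(-9, -2) = 18)
Function('G')(O) = 18
Function('L')(y) = Pow(Add(18, y), -1) (Function('L')(y) = Pow(Add(y, 18), -1) = Pow(Add(18, y), -1))
Add(Mul(Function('L')(Function('a')(-5)), -881), -1001) = Add(Mul(Pow(Add(18, 7), -1), -881), -1001) = Add(Mul(Pow(25, -1), -881), -1001) = Add(Mul(Rational(1, 25), -881), -1001) = Add(Rational(-881, 25), -1001) = Rational(-25906, 25)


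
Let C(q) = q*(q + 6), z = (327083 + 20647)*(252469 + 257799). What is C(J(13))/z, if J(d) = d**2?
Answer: 5915/35487098328 ≈ 1.6668e-7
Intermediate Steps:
z = 177435491640 (z = 347730*510268 = 177435491640)
C(q) = q*(6 + q)
C(J(13))/z = (13**2*(6 + 13**2))/177435491640 = (169*(6 + 169))*(1/177435491640) = (169*175)*(1/177435491640) = 29575*(1/177435491640) = 5915/35487098328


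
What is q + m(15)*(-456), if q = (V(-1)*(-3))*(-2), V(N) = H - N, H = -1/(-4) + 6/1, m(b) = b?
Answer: -13593/2 ≈ -6796.5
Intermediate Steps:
H = 25/4 (H = -1*(-1/4) + 6*1 = 1/4 + 6 = 25/4 ≈ 6.2500)
V(N) = 25/4 - N
q = 87/2 (q = ((25/4 - 1*(-1))*(-3))*(-2) = ((25/4 + 1)*(-3))*(-2) = ((29/4)*(-3))*(-2) = -87/4*(-2) = 87/2 ≈ 43.500)
q + m(15)*(-456) = 87/2 + 15*(-456) = 87/2 - 6840 = -13593/2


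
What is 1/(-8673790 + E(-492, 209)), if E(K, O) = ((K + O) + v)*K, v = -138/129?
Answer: -43/366963190 ≈ -1.1718e-7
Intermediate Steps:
v = -46/43 (v = -138*1/129 = -46/43 ≈ -1.0698)
E(K, O) = K*(-46/43 + K + O) (E(K, O) = ((K + O) - 46/43)*K = (-46/43 + K + O)*K = K*(-46/43 + K + O))
1/(-8673790 + E(-492, 209)) = 1/(-8673790 + (1/43)*(-492)*(-46 + 43*(-492) + 43*209)) = 1/(-8673790 + (1/43)*(-492)*(-46 - 21156 + 8987)) = 1/(-8673790 + (1/43)*(-492)*(-12215)) = 1/(-8673790 + 6009780/43) = 1/(-366963190/43) = -43/366963190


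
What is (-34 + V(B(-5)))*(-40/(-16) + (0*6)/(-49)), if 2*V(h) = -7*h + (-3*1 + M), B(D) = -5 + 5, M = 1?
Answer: -175/2 ≈ -87.500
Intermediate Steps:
B(D) = 0
V(h) = -1 - 7*h/2 (V(h) = (-7*h + (-3*1 + 1))/2 = (-7*h + (-3 + 1))/2 = (-7*h - 2)/2 = (-2 - 7*h)/2 = -1 - 7*h/2)
(-34 + V(B(-5)))*(-40/(-16) + (0*6)/(-49)) = (-34 + (-1 - 7/2*0))*(-40/(-16) + (0*6)/(-49)) = (-34 + (-1 + 0))*(-40*(-1/16) + 0*(-1/49)) = (-34 - 1)*(5/2 + 0) = -35*5/2 = -175/2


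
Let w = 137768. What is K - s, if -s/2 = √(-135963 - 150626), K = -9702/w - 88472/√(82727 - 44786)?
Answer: -4851/68884 - 88472*√37941/37941 + 2*I*√286589 ≈ -454.27 + 1070.7*I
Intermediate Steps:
K = -4851/68884 - 88472*√37941/37941 (K = -9702/137768 - 88472/√(82727 - 44786) = -9702*1/137768 - 88472*√37941/37941 = -4851/68884 - 88472*√37941/37941 ≈ -454.27)
s = -2*I*√286589 (s = -2*√(-135963 - 150626) = -2*I*√286589 ≈ -1070.7*I)
K - s = (-4851/68884 - 88472*√37941/37941) - (-2)*I*√286589 = (-4851/68884 - 88472*√37941/37941) + 2*I*√286589 = -4851/68884 - 88472*√37941/37941 + 2*I*√286589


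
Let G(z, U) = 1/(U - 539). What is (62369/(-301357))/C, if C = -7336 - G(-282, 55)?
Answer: 30186596/1070005095411 ≈ 2.8212e-5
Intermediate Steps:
G(z, U) = 1/(-539 + U)
C = -3550623/484 (C = -7336 - 1/(-539 + 55) = -7336 - 1/(-484) = -7336 - 1*(-1/484) = -7336 + 1/484 = -3550623/484 ≈ -7336.0)
(62369/(-301357))/C = (62369/(-301357))/(-3550623/484) = (62369*(-1/301357))*(-484/3550623) = -62369/301357*(-484/3550623) = 30186596/1070005095411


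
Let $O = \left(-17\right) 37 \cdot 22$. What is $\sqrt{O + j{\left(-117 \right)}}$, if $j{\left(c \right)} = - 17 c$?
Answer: $17 i \sqrt{41} \approx 108.85 i$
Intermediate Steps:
$O = -13838$ ($O = \left(-629\right) 22 = -13838$)
$\sqrt{O + j{\left(-117 \right)}} = \sqrt{-13838 - -1989} = \sqrt{-13838 + 1989} = \sqrt{-11849} = 17 i \sqrt{41}$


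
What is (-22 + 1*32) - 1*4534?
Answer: -4524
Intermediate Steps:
(-22 + 1*32) - 1*4534 = (-22 + 32) - 4534 = 10 - 4534 = -4524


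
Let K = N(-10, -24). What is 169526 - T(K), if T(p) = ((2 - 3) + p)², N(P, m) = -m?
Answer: 168997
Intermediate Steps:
K = 24 (K = -1*(-24) = 24)
T(p) = (-1 + p)²
169526 - T(K) = 169526 - (-1 + 24)² = 169526 - 1*23² = 169526 - 1*529 = 169526 - 529 = 168997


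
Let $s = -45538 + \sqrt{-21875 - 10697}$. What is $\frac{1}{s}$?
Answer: $- \frac{22769}{1036871008} - \frac{i \sqrt{8143}}{1036871008} \approx -2.1959 \cdot 10^{-5} - 8.703 \cdot 10^{-8} i$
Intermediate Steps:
$s = -45538 + 2 i \sqrt{8143}$ ($s = -45538 + \sqrt{-32572} = -45538 + 2 i \sqrt{8143} \approx -45538.0 + 180.48 i$)
$\frac{1}{s} = \frac{1}{-45538 + 2 i \sqrt{8143}}$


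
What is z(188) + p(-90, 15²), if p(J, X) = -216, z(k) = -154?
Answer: -370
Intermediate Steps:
z(188) + p(-90, 15²) = -154 - 216 = -370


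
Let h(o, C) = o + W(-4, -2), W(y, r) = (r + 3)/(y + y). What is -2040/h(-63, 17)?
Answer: 3264/101 ≈ 32.317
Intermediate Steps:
W(y, r) = (3 + r)/(2*y) (W(y, r) = (3 + r)/((2*y)) = (3 + r)*(1/(2*y)) = (3 + r)/(2*y))
h(o, C) = -⅛ + o (h(o, C) = o + (½)*(3 - 2)/(-4) = o + (½)*(-¼)*1 = o - ⅛ = -⅛ + o)
-2040/h(-63, 17) = -2040/(-⅛ - 63) = -2040/(-505/8) = -2040*(-8/505) = 3264/101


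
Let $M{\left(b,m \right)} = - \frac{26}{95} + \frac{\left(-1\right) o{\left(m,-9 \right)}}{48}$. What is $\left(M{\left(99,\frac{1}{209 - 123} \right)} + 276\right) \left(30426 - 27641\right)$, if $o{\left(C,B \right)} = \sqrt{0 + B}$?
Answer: $\frac{14590058}{19} - \frac{2785 i}{16} \approx 7.679 \cdot 10^{5} - 174.06 i$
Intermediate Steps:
$o{\left(C,B \right)} = \sqrt{B}$
$M{\left(b,m \right)} = - \frac{26}{95} - \frac{i}{16}$ ($M{\left(b,m \right)} = - \frac{26}{95} + \frac{\left(-1\right) \sqrt{-9}}{48} = \left(-26\right) \frac{1}{95} + - 3 i \frac{1}{48} = - \frac{26}{95} + - 3 i \frac{1}{48} = - \frac{26}{95} - \frac{i}{16}$)
$\left(M{\left(99,\frac{1}{209 - 123} \right)} + 276\right) \left(30426 - 27641\right) = \left(\left(- \frac{26}{95} - \frac{i}{16}\right) + 276\right) \left(30426 - 27641\right) = \left(\frac{26194}{95} - \frac{i}{16}\right) 2785 = \frac{14590058}{19} - \frac{2785 i}{16}$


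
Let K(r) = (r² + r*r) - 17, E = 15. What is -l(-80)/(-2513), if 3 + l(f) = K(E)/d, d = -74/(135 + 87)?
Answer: -186/359 ≈ -0.51811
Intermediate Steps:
K(r) = -17 + 2*r² (K(r) = (r² + r²) - 17 = 2*r² - 17 = -17 + 2*r²)
d = -⅓ (d = -74/222 = -74*1/222 = -⅓ ≈ -0.33333)
l(f) = -1302 (l(f) = -3 + (-17 + 2*15²)/(-⅓) = -3 + (-17 + 2*225)*(-3) = -3 + (-17 + 450)*(-3) = -3 + 433*(-3) = -3 - 1299 = -1302)
-l(-80)/(-2513) = -(-1302)/(-2513) = -(-1302)*(-1)/2513 = -1*186/359 = -186/359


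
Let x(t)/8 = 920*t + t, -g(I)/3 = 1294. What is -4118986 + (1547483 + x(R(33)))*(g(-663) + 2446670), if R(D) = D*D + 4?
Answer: 23452487732130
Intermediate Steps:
g(I) = -3882 (g(I) = -3*1294 = -3882)
R(D) = 4 + D² (R(D) = D² + 4 = 4 + D²)
x(t) = 7368*t (x(t) = 8*(920*t + t) = 8*(921*t) = 7368*t)
-4118986 + (1547483 + x(R(33)))*(g(-663) + 2446670) = -4118986 + (1547483 + 7368*(4 + 33²))*(-3882 + 2446670) = -4118986 + (1547483 + 7368*(4 + 1089))*2442788 = -4118986 + (1547483 + 7368*1093)*2442788 = -4118986 + (1547483 + 8053224)*2442788 = -4118986 + 9600707*2442788 = -4118986 + 23452491851116 = 23452487732130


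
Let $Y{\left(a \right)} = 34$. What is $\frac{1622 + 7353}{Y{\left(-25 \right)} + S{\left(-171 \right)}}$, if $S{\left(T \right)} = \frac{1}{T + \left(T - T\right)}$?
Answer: $\frac{1534725}{5813} \approx 264.02$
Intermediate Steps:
$S{\left(T \right)} = \frac{1}{T}$ ($S{\left(T \right)} = \frac{1}{T + 0} = \frac{1}{T}$)
$\frac{1622 + 7353}{Y{\left(-25 \right)} + S{\left(-171 \right)}} = \frac{1622 + 7353}{34 + \frac{1}{-171}} = \frac{8975}{34 - \frac{1}{171}} = \frac{8975}{\frac{5813}{171}} = 8975 \cdot \frac{171}{5813} = \frac{1534725}{5813}$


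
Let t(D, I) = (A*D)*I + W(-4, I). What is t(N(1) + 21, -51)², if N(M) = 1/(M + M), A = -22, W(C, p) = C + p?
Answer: 579268624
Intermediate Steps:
N(M) = 1/(2*M)
t(D, I) = -4 + I - 22*D*I (t(D, I) = (-22*D)*I + (-4 + I) = -22*D*I + (-4 + I) = -4 + I - 22*D*I)
t(N(1) + 21, -51)² = (-4 - 51 - 22*((½)/1 + 21)*(-51))² = (-4 - 51 - 22*((½)*1 + 21)*(-51))² = (-4 - 51 - 22*(½ + 21)*(-51))² = (-4 - 51 - 22*43/2*(-51))² = (-4 - 51 + 24123)² = 24068² = 579268624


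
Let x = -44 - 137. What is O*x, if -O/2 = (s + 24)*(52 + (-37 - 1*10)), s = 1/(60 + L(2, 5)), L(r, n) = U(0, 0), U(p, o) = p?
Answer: 260821/6 ≈ 43470.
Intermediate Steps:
L(r, n) = 0
x = -181
s = 1/60 (s = 1/(60 + 0) = 1/60 ≈ 0.016667)
O = -1441/6 (O = -2*(1/60 + 24)*(52 + (-37 - 1*10)) = -1441*(52 + (-37 - 10))/30 = -1441*(52 - 47)/30 = -1441*5/30 = -2*1441/12 = -1441/6 ≈ -240.17)
O*x = -1441/6*(-181) = 260821/6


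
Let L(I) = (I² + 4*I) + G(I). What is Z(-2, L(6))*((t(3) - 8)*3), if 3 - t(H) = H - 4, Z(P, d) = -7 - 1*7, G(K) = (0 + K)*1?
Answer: 168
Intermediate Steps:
G(K) = K (G(K) = K*1 = K)
L(I) = I² + 5*I (L(I) = (I² + 4*I) + I = I² + 5*I)
Z(P, d) = -14 (Z(P, d) = -7 - 7 = -14)
t(H) = 7 - H (t(H) = 3 - (H - 4) = 3 - (-4 + H) = 3 + (4 - H) = 7 - H)
Z(-2, L(6))*((t(3) - 8)*3) = -14*((7 - 1*3) - 8)*3 = -14*((7 - 3) - 8)*3 = -14*(4 - 8)*3 = -(-56)*3 = -14*(-12) = 168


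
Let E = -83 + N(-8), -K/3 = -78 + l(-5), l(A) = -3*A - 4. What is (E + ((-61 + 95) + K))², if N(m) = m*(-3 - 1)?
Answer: 33856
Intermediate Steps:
l(A) = -4 - 3*A
N(m) = -4*m (N(m) = m*(-4) = -4*m)
K = 201 (K = -3*(-78 + (-4 - 3*(-5))) = -3*(-78 + (-4 + 15)) = -3*(-78 + 11) = -3*(-67) = 201)
E = -51 (E = -83 - 4*(-8) = -83 + 32 = -51)
(E + ((-61 + 95) + K))² = (-51 + ((-61 + 95) + 201))² = (-51 + (34 + 201))² = (-51 + 235)² = 184² = 33856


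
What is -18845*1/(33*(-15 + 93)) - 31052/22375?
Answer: -501584723/57593250 ≈ -8.7091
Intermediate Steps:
-18845*1/(33*(-15 + 93)) - 31052/22375 = -18845/(78*33) - 31052*1/22375 = -18845/2574 - 31052/22375 = -501584723/57593250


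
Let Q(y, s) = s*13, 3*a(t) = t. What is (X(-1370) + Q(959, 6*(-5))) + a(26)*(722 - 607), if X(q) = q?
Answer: -2290/3 ≈ -763.33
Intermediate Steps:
a(t) = t/3
Q(y, s) = 13*s
(X(-1370) + Q(959, 6*(-5))) + a(26)*(722 - 607) = (-1370 + 13*(6*(-5))) + ((⅓)*26)*(722 - 607) = (-1370 + 13*(-30)) + (26/3)*115 = (-1370 - 390) + 2990/3 = -1760 + 2990/3 = -2290/3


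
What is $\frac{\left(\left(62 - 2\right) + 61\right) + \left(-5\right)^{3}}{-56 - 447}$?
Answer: $\frac{4}{503} \approx 0.0079523$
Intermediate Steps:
$\frac{\left(\left(62 - 2\right) + 61\right) + \left(-5\right)^{3}}{-56 - 447} = \frac{\left(60 + 61\right) - 125}{-503} = \left(121 - 125\right) \left(- \frac{1}{503}\right) = \left(-4\right) \left(- \frac{1}{503}\right) = \frac{4}{503}$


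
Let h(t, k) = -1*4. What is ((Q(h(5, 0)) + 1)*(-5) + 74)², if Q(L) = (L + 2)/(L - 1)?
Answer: 4489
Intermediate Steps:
h(t, k) = -4
Q(L) = (2 + L)/(-1 + L)
((Q(h(5, 0)) + 1)*(-5) + 74)² = (((2 - 4)/(-1 - 4) + 1)*(-5) + 74)² = ((-2/(-5) + 1)*(-5) + 74)² = ((-⅕*(-2) + 1)*(-5) + 74)² = ((⅖ + 1)*(-5) + 74)² = ((7/5)*(-5) + 74)² = (-7 + 74)² = 67² = 4489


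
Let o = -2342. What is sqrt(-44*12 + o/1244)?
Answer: I*sqrt(205003114)/622 ≈ 23.019*I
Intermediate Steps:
sqrt(-44*12 + o/1244) = sqrt(-44*12 - 2342/1244) = sqrt(-528 - 2342*1/1244) = sqrt(-528 - 1171/622) = sqrt(-329587/622) = I*sqrt(205003114)/622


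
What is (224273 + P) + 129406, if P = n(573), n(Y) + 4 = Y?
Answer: 354248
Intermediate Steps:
n(Y) = -4 + Y
P = 569 (P = -4 + 573 = 569)
(224273 + P) + 129406 = (224273 + 569) + 129406 = 224842 + 129406 = 354248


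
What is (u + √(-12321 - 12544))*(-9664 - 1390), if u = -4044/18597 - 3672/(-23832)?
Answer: 1437451106/2051869 - 11054*I*√24865 ≈ 700.56 - 1.7431e+6*I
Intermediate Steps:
u = -130039/2051869 (u = -4044*1/18597 - 3672*(-1/23832) = -1348/6199 + 51/331 = -130039/2051869 ≈ -0.063376)
(u + √(-12321 - 12544))*(-9664 - 1390) = (-130039/2051869 + √(-12321 - 12544))*(-9664 - 1390) = (-130039/2051869 + √(-24865))*(-11054) = (-130039/2051869 + I*√24865)*(-11054) = 1437451106/2051869 - 11054*I*√24865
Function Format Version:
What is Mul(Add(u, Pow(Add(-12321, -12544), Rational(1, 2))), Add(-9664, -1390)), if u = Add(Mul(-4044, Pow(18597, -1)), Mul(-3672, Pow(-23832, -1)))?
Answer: Add(Rational(1437451106, 2051869), Mul(-11054, I, Pow(24865, Rational(1, 2)))) ≈ Add(700.56, Mul(-1.7431e+6, I))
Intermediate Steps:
u = Rational(-130039, 2051869) (u = Add(Mul(-4044, Rational(1, 18597)), Mul(-3672, Rational(-1, 23832))) = Add(Rational(-1348, 6199), Rational(51, 331)) = Rational(-130039, 2051869) ≈ -0.063376)
Mul(Add(u, Pow(Add(-12321, -12544), Rational(1, 2))), Add(-9664, -1390)) = Mul(Add(Rational(-130039, 2051869), Pow(Add(-12321, -12544), Rational(1, 2))), Add(-9664, -1390)) = Mul(Add(Rational(-130039, 2051869), Pow(-24865, Rational(1, 2))), -11054) = Mul(Add(Rational(-130039, 2051869), Mul(I, Pow(24865, Rational(1, 2)))), -11054) = Add(Rational(1437451106, 2051869), Mul(-11054, I, Pow(24865, Rational(1, 2))))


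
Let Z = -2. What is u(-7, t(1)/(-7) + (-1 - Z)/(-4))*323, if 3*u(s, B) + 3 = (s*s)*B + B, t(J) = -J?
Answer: -12597/14 ≈ -899.79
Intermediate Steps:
u(s, B) = -1 + B/3 + B*s²/3 (u(s, B) = -1 + ((s*s)*B + B)/3 = -1 + (s²*B + B)/3 = -1 + (B*s² + B)/3 = -1 + (B + B*s²)/3 = -1 + (B/3 + B*s²/3) = -1 + B/3 + B*s²/3)
u(-7, t(1)/(-7) + (-1 - Z)/(-4))*323 = (-1 + (-1*1/(-7) + (-1 - 1*(-2))/(-4))/3 + (⅓)*(-1*1/(-7) + (-1 - 1*(-2))/(-4))*(-7)²)*323 = (-1 + (-1*(-⅐) + (-1 + 2)*(-¼))/3 + (⅓)*(-1*(-⅐) + (-1 + 2)*(-¼))*49)*323 = (-1 + (⅐ + 1*(-¼))/3 + (⅓)*(⅐ + 1*(-¼))*49)*323 = (-1 + (⅐ - ¼)/3 + (⅓)*(⅐ - ¼)*49)*323 = (-1 + (⅓)*(-3/28) + (⅓)*(-3/28)*49)*323 = (-1 - 1/28 - 7/4)*323 = -39/14*323 = -12597/14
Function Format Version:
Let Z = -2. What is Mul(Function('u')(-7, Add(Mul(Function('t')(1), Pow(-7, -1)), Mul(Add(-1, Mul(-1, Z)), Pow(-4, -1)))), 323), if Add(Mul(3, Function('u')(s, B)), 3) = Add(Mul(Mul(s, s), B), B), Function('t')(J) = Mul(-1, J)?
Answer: Rational(-12597, 14) ≈ -899.79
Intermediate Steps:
Function('u')(s, B) = Add(-1, Mul(Rational(1, 3), B), Mul(Rational(1, 3), B, Pow(s, 2))) (Function('u')(s, B) = Add(-1, Mul(Rational(1, 3), Add(Mul(Mul(s, s), B), B))) = Add(-1, Mul(Rational(1, 3), Add(Mul(Pow(s, 2), B), B))) = Add(-1, Mul(Rational(1, 3), Add(Mul(B, Pow(s, 2)), B))) = Add(-1, Mul(Rational(1, 3), Add(B, Mul(B, Pow(s, 2))))) = Add(-1, Add(Mul(Rational(1, 3), B), Mul(Rational(1, 3), B, Pow(s, 2)))) = Add(-1, Mul(Rational(1, 3), B), Mul(Rational(1, 3), B, Pow(s, 2))))
Mul(Function('u')(-7, Add(Mul(Function('t')(1), Pow(-7, -1)), Mul(Add(-1, Mul(-1, Z)), Pow(-4, -1)))), 323) = Mul(Add(-1, Mul(Rational(1, 3), Add(Mul(Mul(-1, 1), Pow(-7, -1)), Mul(Add(-1, Mul(-1, -2)), Pow(-4, -1)))), Mul(Rational(1, 3), Add(Mul(Mul(-1, 1), Pow(-7, -1)), Mul(Add(-1, Mul(-1, -2)), Pow(-4, -1))), Pow(-7, 2))), 323) = Mul(Add(-1, Mul(Rational(1, 3), Add(Mul(-1, Rational(-1, 7)), Mul(Add(-1, 2), Rational(-1, 4)))), Mul(Rational(1, 3), Add(Mul(-1, Rational(-1, 7)), Mul(Add(-1, 2), Rational(-1, 4))), 49)), 323) = Mul(Add(-1, Mul(Rational(1, 3), Add(Rational(1, 7), Mul(1, Rational(-1, 4)))), Mul(Rational(1, 3), Add(Rational(1, 7), Mul(1, Rational(-1, 4))), 49)), 323) = Mul(Add(-1, Mul(Rational(1, 3), Add(Rational(1, 7), Rational(-1, 4))), Mul(Rational(1, 3), Add(Rational(1, 7), Rational(-1, 4)), 49)), 323) = Mul(Add(-1, Mul(Rational(1, 3), Rational(-3, 28)), Mul(Rational(1, 3), Rational(-3, 28), 49)), 323) = Mul(Add(-1, Rational(-1, 28), Rational(-7, 4)), 323) = Mul(Rational(-39, 14), 323) = Rational(-12597, 14)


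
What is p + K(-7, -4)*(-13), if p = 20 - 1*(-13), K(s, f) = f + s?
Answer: 176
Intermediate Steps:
p = 33 (p = 20 + 13 = 33)
p + K(-7, -4)*(-13) = 33 + (-4 - 7)*(-13) = 33 - 11*(-13) = 33 + 143 = 176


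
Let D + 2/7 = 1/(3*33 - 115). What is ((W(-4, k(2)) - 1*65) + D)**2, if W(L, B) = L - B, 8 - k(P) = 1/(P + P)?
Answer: 74563225/12544 ≈ 5944.1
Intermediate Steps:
k(P) = 8 - 1/(2*P) (k(P) = 8 - 1/(P + P) = 8 - 1/(2*P))
D = -39/112 (D = -2/7 + 1/(3*33 - 115) = -2/7 + 1/(99 - 115) = -2/7 + 1/(-16) = -2/7 - 1/16 = -39/112 ≈ -0.34821)
((W(-4, k(2)) - 1*65) + D)**2 = (((-4 - (8 - 1/2/2)) - 1*65) - 39/112)**2 = (((-4 - (8 - 1/2*1/2)) - 65) - 39/112)**2 = (((-4 - (8 - 1/4)) - 65) - 39/112)**2 = (((-4 - 1*31/4) - 65) - 39/112)**2 = (((-4 - 31/4) - 65) - 39/112)**2 = ((-47/4 - 65) - 39/112)**2 = (-307/4 - 39/112)**2 = (-8635/112)**2 = 74563225/12544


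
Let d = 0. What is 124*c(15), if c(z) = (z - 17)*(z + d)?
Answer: -3720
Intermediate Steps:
c(z) = z*(-17 + z) (c(z) = (z - 17)*(z + 0) = (-17 + z)*z = z*(-17 + z))
124*c(15) = 124*(15*(-17 + 15)) = 124*(15*(-2)) = 124*(-30) = -3720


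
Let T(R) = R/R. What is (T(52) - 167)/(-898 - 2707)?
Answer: 166/3605 ≈ 0.046047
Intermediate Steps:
T(R) = 1
(T(52) - 167)/(-898 - 2707) = (1 - 167)/(-898 - 2707) = -166/(-3605) = -166*(-1/3605) = 166/3605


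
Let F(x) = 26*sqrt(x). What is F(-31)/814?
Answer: 13*I*sqrt(31)/407 ≈ 0.17784*I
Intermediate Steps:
F(-31)/814 = (26*sqrt(-31))/814 = (26*(I*sqrt(31)))*(1/814) = (26*I*sqrt(31))*(1/814) = 13*I*sqrt(31)/407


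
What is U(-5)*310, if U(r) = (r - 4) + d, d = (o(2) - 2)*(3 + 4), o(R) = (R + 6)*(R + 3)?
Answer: 79670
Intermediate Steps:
o(R) = (3 + R)*(6 + R) (o(R) = (6 + R)*(3 + R) = (3 + R)*(6 + R))
d = 266 (d = ((18 + 2² + 9*2) - 2)*(3 + 4) = ((18 + 4 + 18) - 2)*7 = (40 - 2)*7 = 38*7 = 266)
U(r) = 262 + r (U(r) = (r - 4) + 266 = (-4 + r) + 266 = 262 + r)
U(-5)*310 = (262 - 5)*310 = 257*310 = 79670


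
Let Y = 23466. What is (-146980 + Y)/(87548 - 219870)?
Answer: 61757/66161 ≈ 0.93344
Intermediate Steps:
(-146980 + Y)/(87548 - 219870) = (-146980 + 23466)/(87548 - 219870) = -123514/(-132322) = -123514*(-1/132322) = 61757/66161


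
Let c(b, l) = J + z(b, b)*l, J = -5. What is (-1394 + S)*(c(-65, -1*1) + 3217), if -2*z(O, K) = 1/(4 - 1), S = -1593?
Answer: -57568451/6 ≈ -9.5947e+6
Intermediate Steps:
z(O, K) = -1/6 (z(O, K) = -1/(2*(4 - 1)) = -1/2/3 = -1/2*1/3 = -1/6)
c(b, l) = -5 - l/6
(-1394 + S)*(c(-65, -1*1) + 3217) = (-1394 - 1593)*((-5 - (-1)/6) + 3217) = -2987*((-5 - 1/6*(-1)) + 3217) = -2987*((-5 + 1/6) + 3217) = -2987*(-29/6 + 3217) = -2987*19273/6 = -57568451/6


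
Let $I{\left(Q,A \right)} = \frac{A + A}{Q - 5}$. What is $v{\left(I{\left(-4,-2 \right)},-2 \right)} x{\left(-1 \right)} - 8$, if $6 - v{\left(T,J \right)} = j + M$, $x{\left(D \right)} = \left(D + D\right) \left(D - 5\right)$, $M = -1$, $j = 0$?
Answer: $76$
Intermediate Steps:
$x{\left(D \right)} = 2 D \left(-5 + D\right)$
$I{\left(Q,A \right)} = \frac{2 A}{-5 + Q}$
$v{\left(T,J \right)} = 7$ ($v{\left(T,J \right)} = 6 - \left(0 - 1\right) = 6 - -1 = 6 + 1 = 7$)
$v{\left(I{\left(-4,-2 \right)},-2 \right)} x{\left(-1 \right)} - 8 = 7 \cdot 2 \left(-1\right) \left(-5 - 1\right) - 8 = 7 \cdot 2 \left(-1\right) \left(-6\right) - 8 = 7 \cdot 12 - 8 = 84 - 8 = 76$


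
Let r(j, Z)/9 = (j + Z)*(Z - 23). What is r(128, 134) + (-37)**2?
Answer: 263107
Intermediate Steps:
r(j, Z) = 9*(-23 + Z)*(Z + j) (r(j, Z) = 9*((j + Z)*(Z - 23)) = 9*((Z + j)*(-23 + Z)) = 9*((-23 + Z)*(Z + j)) = 9*(-23 + Z)*(Z + j))
r(128, 134) + (-37)**2 = (-207*134 - 207*128 + 9*134**2 + 9*134*128) + (-37)**2 = (-27738 - 26496 + 9*17956 + 154368) + 1369 = (-27738 - 26496 + 161604 + 154368) + 1369 = 261738 + 1369 = 263107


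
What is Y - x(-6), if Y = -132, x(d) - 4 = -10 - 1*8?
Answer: -118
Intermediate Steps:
x(d) = -14 (x(d) = 4 + (-10 - 1*8) = 4 + (-10 - 8) = 4 - 18 = -14)
Y - x(-6) = -132 - 1*(-14) = -132 + 14 = -118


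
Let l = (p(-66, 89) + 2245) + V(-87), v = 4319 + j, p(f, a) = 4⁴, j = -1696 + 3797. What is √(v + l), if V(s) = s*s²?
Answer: I*√649582 ≈ 805.97*I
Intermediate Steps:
j = 2101
p(f, a) = 256
v = 6420 (v = 4319 + 2101 = 6420)
V(s) = s³
l = -656002 (l = (256 + 2245) + (-87)³ = 2501 - 658503 = -656002)
√(v + l) = √(6420 - 656002) = √(-649582) = I*√649582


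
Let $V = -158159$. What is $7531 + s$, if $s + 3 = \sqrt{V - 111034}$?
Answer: $7528 + i \sqrt{269193} \approx 7528.0 + 518.84 i$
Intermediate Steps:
$s = -3 + i \sqrt{269193}$ ($s = -3 + \sqrt{-158159 - 111034} = -3 + \sqrt{-269193} = -3 + i \sqrt{269193} \approx -3.0 + 518.84 i$)
$7531 + s = 7531 - \left(3 - i \sqrt{269193}\right) = 7528 + i \sqrt{269193}$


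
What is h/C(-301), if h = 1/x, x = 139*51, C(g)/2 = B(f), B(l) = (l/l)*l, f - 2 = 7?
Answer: 1/127602 ≈ 7.8369e-6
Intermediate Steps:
f = 9 (f = 2 + 7 = 9)
B(l) = l (B(l) = 1*l = l)
C(g) = 18 (C(g) = 2*9 = 18)
x = 7089
h = 1/7089 ≈ 0.00014106
h/C(-301) = (1/7089)/18 = (1/7089)*(1/18) = 1/127602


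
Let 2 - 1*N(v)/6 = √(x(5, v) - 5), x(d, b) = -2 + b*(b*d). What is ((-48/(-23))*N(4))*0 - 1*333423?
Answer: -333423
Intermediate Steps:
x(d, b) = -2 + d*b²
N(v) = 12 - 6*√(-7 + 5*v²) (N(v) = 12 - 6*√((-2 + 5*v²) - 5) = 12 - 6*√(-7 + 5*v²))
((-48/(-23))*N(4))*0 - 1*333423 = ((-48/(-23))*(12 - 6*√(-7 + 5*4²)))*0 - 1*333423 = ((-48*(-1/23))*(12 - 6*√(-7 + 5*16)))*0 - 333423 = (48*(12 - 6*√(-7 + 80))/23)*0 - 333423 = (48*(12 - 6*√73)/23)*0 - 333423 = (576/23 - 288*√73/23)*0 - 333423 = 0 - 333423 = -333423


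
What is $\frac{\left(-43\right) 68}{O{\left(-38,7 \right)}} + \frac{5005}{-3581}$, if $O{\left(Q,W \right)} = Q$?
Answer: $\frac{5140327}{68039} \approx 75.55$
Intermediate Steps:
$\frac{\left(-43\right) 68}{O{\left(-38,7 \right)}} + \frac{5005}{-3581} = \frac{\left(-43\right) 68}{-38} + \frac{5005}{-3581} = \left(-2924\right) \left(- \frac{1}{38}\right) + 5005 \left(- \frac{1}{3581}\right) = \frac{1462}{19} - \frac{5005}{3581} = \frac{5140327}{68039}$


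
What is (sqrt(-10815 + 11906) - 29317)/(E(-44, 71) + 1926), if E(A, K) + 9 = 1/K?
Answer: -2081507/136108 + 71*sqrt(1091)/136108 ≈ -15.276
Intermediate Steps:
E(A, K) = -9 + 1/K
(sqrt(-10815 + 11906) - 29317)/(E(-44, 71) + 1926) = (sqrt(-10815 + 11906) - 29317)/((-9 + 1/71) + 1926) = (sqrt(1091) - 29317)/((-9 + 1/71) + 1926) = (-29317 + sqrt(1091))/(-638/71 + 1926) = (-29317 + sqrt(1091))/(136108/71) = (-29317 + sqrt(1091))*(71/136108) = -2081507/136108 + 71*sqrt(1091)/136108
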